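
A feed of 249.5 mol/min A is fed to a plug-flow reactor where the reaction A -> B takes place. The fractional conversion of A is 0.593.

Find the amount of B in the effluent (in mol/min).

148 mol/min

A reacted = 0.593 × 249.5 = 148 mol/min; ν_A = −1, so ξ = 148/1 = 148 mol/min.
Outlet amounts (n = n₀ + ν ξ):
  A: 249.5 − 1(148) = 101.5
  B: 0 + 1(148) = 148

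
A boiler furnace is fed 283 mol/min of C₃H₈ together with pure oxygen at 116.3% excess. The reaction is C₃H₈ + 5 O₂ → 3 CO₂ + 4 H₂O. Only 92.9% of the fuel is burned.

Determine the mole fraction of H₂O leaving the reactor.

Stoichiometric O₂ = 5 × 283 = 1415 mol/min; O₂ fed = 1415 × 2.163 = 3061 mol/min.
Fuel reacted = 0.929 × 283 → ξ = 262.9 mol/min.
Outlet (n = n₀ + ν ξ):
  C₃H₈: 283 − 1(262.9) = 20.09
  O₂: 3061 − 5(262.9) = 1746
  CO₂: 0 + 3(262.9) = 788.7
  H₂O: 0 + 4(262.9) = 1052
Total out = 3607 mol/min; y_H₂O = 1052 / 3607 = 0.2916.

0.292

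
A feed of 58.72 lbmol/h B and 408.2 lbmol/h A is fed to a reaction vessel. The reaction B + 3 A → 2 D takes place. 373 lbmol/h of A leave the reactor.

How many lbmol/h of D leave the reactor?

For A: n = n₀ − 3ξ → 373 = 408.2 − 3ξ, giving ξ = 11.73 lbmol/h.
Outlet amounts (n = n₀ + ν ξ):
  B: 58.72 − 1(11.73) = 46.99
  A: 408.2 − 3(11.73) = 373
  D: 0 + 2(11.73) = 23.47

23.5 lbmol/h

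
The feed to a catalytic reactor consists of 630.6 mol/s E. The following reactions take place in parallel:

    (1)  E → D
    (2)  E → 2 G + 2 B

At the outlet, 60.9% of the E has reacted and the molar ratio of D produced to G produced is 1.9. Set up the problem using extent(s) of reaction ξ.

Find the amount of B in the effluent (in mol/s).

Conversion of E: E consumed = 0.609 × 630.6 = 384 mol/s = 1ξ₁ + 1ξ₂.
Selectivity: 1ξ₁ / (2ξ₂) = 1.9 → ξ₁ = 3.8 ξ₂.
Substitute: (1·3.8 + 1) ξ₂ = 384 → ξ₂ = 80.01 mol/s, ξ₁ = 304 mol/s.
Outlet amounts (n = n₀ + Σ ν·ξ):
  E: 630.6 − 1(304) − 1(80.01) = 246.6
  D: 0 + 1(304) = 304
  G: 0 + 2(80.01) = 160
  B: 0 + 2(80.01) = 160

160 mol/s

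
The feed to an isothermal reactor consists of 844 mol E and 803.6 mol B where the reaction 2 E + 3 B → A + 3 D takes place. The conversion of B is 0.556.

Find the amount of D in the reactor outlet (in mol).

447 mol

B reacted = 0.556 × 803.6 = 446.8 mol; ν_B = −3, so ξ = 446.8/3 = 148.9 mol.
Outlet amounts (n = n₀ + ν ξ):
  E: 844 − 2(148.9) = 546.1
  B: 803.6 − 3(148.9) = 356.8
  A: 0 + 1(148.9) = 148.9
  D: 0 + 3(148.9) = 446.8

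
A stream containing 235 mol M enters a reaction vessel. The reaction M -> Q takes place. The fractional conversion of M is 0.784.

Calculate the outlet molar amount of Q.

M reacted = 0.784 × 235 = 184.2 mol; ν_M = −1, so ξ = 184.2/1 = 184.2 mol.
Outlet amounts (n = n₀ + ν ξ):
  M: 235 − 1(184.2) = 50.76
  Q: 0 + 1(184.2) = 184.2

184 mol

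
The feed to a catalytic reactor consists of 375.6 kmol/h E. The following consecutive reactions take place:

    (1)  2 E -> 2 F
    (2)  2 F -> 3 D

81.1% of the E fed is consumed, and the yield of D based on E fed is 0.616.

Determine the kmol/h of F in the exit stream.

150 kmol/h

Conversion of E: E consumed = 2ξ₁ = 0.811 × 375.6 → ξ₁ = 152.3 kmol/h.
Yield of D: 3ξ₂ / 375.6 = 0.616 → ξ₂ = 77.12 kmol/h.
Outlet amounts (n = n₀ + Σ ν·ξ):
  E: 375.6 − 2(152.3) = 70.99
  F: 0 + 2(152.3) − 2(77.12) = 150.4
  D: 0 + 3(77.12) = 231.4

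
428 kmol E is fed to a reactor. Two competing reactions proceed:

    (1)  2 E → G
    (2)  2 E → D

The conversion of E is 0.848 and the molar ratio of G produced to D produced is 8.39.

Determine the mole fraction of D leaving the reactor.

0.0784

Conversion of E: E consumed = 0.848 × 428 = 362.9 kmol = 2ξ₁ + 2ξ₂.
Selectivity: 1ξ₁ / (1ξ₂) = 8.39 → ξ₁ = 8.39 ξ₂.
Substitute: (2·8.39 + 2) ξ₂ = 362.9 → ξ₂ = 19.33 kmol, ξ₁ = 162.1 kmol.
Outlet amounts (n = n₀ + Σ ν·ξ):
  E: 428 − 2(162.1) − 2(19.33) = 65.06
  G: 0 + 1(162.1) = 162.1
  D: 0 + 1(19.33) = 19.33
Total out = 246.5 kmol; y_D = 19.33 / 246.5 = 0.07839.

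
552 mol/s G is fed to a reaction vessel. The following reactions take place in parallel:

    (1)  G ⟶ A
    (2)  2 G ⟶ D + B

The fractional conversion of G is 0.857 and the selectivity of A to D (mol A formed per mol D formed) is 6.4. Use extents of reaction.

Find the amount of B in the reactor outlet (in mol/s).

Conversion of G: G consumed = 0.857 × 552 = 473.1 mol/s = 1ξ₁ + 2ξ₂.
Selectivity: 1ξ₁ / (1ξ₂) = 6.4 → ξ₁ = 6.4 ξ₂.
Substitute: (1·6.4 + 2) ξ₂ = 473.1 → ξ₂ = 56.32 mol/s, ξ₁ = 360.4 mol/s.
Outlet amounts (n = n₀ + Σ ν·ξ):
  G: 552 − 1(360.4) − 2(56.32) = 78.94
  A: 0 + 1(360.4) = 360.4
  D: 0 + 1(56.32) = 56.32
  B: 0 + 1(56.32) = 56.32

56.3 mol/s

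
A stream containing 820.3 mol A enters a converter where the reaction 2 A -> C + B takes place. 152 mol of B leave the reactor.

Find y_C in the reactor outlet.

0.185

For B: n = n₀ + 1ξ → 152 = 0 + 1ξ, giving ξ = 152 mol.
Outlet amounts (n = n₀ + ν ξ):
  A: 820.3 − 2(152) = 516.3
  C: 0 + 1(152) = 152
  B: 0 + 1(152) = 152
Total out = 820.3 mol; y_C = 152 / 820.3 = 0.1853.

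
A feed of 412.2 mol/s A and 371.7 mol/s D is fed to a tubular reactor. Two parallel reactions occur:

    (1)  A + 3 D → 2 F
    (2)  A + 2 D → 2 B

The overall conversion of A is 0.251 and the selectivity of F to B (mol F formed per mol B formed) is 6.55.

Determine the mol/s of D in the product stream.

75 mol/s

Conversion of A: A consumed = 0.251 × 412.2 = 103.5 mol/s = 1ξ₁ + 1ξ₂.
Selectivity: 2ξ₁ / (2ξ₂) = 6.55 → ξ₁ = 6.55 ξ₂.
Substitute: (1·6.55 + 1) ξ₂ = 103.5 → ξ₂ = 13.7 mol/s, ξ₁ = 89.76 mol/s.
Outlet amounts (n = n₀ + Σ ν·ξ):
  A: 412.2 − 1(89.76) − 1(13.7) = 308.7
  D: 371.7 − 3(89.76) − 2(13.7) = 75.02
  F: 0 + 2(89.76) = 179.5
  B: 0 + 2(13.7) = 27.41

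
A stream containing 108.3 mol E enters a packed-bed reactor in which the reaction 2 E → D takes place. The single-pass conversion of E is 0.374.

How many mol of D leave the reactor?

E reacted = 0.374 × 108.3 = 40.5 mol; ν_E = −2, so ξ = 40.5/2 = 20.25 mol.
Outlet amounts (n = n₀ + ν ξ):
  E: 108.3 − 2(20.25) = 67.8
  D: 0 + 1(20.25) = 20.25

20.3 mol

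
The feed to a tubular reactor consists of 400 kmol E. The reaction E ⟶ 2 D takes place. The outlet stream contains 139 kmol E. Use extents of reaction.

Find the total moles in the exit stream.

661 kmol

For E: n = n₀ − 1ξ → 139 = 400 − 1ξ, giving ξ = 261 kmol.
Outlet amounts (n = n₀ + ν ξ):
  E: 400 − 1(261) = 139
  D: 0 + 2(261) = 522
Total out = 139 + 522 = 661 kmol.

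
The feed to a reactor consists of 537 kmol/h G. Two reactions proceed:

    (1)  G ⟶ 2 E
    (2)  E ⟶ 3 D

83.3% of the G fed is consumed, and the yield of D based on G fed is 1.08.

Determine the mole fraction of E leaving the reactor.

0.512

Conversion of G: G consumed = 1ξ₁ = 0.833 × 537 → ξ₁ = 447.3 kmol/h.
Yield of D: 3ξ₂ / 537 = 1.08 → ξ₂ = 193.3 kmol/h.
Outlet amounts (n = n₀ + Σ ν·ξ):
  G: 537 − 1(447.3) = 89.68
  E: 0 + 2(447.3) − 1(193.3) = 701.3
  D: 0 + 3(193.3) = 580
Total out = 1371 kmol/h; y_E = 701.3 / 1371 = 0.5116.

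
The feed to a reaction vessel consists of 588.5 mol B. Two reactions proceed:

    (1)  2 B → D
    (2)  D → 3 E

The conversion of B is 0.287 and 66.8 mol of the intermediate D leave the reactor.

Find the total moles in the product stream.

539 mol

Conversion of B: B consumed = 2ξ₁ = 0.287 × 588.5 → ξ₁ = 84.45 mol.
D balance: n_D = 0 + 1ξ₁ − 1ξ₂ = 66.8 → ξ₂ = (1·84.45 − 66.8)/1 = 17.65 mol.
Outlet amounts (n = n₀ + Σ ν·ξ):
  B: 588.5 − 2(84.45) = 419.6
  D: 0 + 1(84.45) − 1(17.65) = 66.8
  E: 0 + 3(17.65) = 52.95
Total out = 419.6 + 66.8 + 52.95 = 539.3 mol.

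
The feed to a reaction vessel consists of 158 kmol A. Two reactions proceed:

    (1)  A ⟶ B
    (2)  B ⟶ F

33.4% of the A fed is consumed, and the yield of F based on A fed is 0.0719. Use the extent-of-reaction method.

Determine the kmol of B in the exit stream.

41.4 kmol

Conversion of A: A consumed = 1ξ₁ = 0.334 × 158 → ξ₁ = 52.77 kmol.
Yield of F: 1ξ₂ / 158 = 0.0719 → ξ₂ = 11.36 kmol.
Outlet amounts (n = n₀ + Σ ν·ξ):
  A: 158 − 1(52.77) = 105.2
  B: 0 + 1(52.77) − 1(11.36) = 41.41
  F: 0 + 1(11.36) = 11.36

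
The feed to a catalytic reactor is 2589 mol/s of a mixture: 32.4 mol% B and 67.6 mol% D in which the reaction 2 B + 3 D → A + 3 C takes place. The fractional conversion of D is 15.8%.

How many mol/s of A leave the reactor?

D reacted = 0.158 × 1750 = 276.5 mol/s; ν_D = −3, so ξ = 276.5/3 = 92.18 mol/s.
Outlet amounts (n = n₀ + ν ξ):
  B: 838.8 − 2(92.18) = 654.5
  D: 1750 − 3(92.18) = 1474
  A: 0 + 1(92.18) = 92.18
  C: 0 + 3(92.18) = 276.5

92.2 mol/s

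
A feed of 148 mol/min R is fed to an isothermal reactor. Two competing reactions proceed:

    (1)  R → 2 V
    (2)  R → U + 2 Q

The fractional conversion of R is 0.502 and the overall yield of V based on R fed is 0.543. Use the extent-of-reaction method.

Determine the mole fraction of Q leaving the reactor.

0.266

Yield of V: 2ξ₁ / 148 = 0.543 → ξ₁ = 40.18 mol/min.
Conversion of R: 1ξ₁ + 1ξ₂ = 0.502 × 148 = 74.3 → ξ₂ = 34.11 mol/min.
Outlet amounts (n = n₀ + Σ ν·ξ):
  R: 148 − 1(40.18) − 1(34.11) = 73.7
  V: 0 + 2(40.18) = 80.36
  U: 0 + 1(34.11) = 34.11
  Q: 0 + 2(34.11) = 68.23
Total out = 256.4 mol/min; y_Q = 68.23 / 256.4 = 0.2661.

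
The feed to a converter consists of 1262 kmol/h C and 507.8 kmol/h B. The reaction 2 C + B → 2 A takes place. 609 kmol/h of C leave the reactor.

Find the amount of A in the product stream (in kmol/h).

653 kmol/h

For C: n = n₀ − 2ξ → 609 = 1262 − 2ξ, giving ξ = 326.5 kmol/h.
Outlet amounts (n = n₀ + ν ξ):
  C: 1262 − 2(326.5) = 609
  B: 507.8 − 1(326.5) = 181.3
  A: 0 + 2(326.5) = 653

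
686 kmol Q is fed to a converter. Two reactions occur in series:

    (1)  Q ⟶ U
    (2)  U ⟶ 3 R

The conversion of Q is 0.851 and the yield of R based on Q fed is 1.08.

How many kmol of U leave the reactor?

Conversion of Q: Q consumed = 1ξ₁ = 0.851 × 686 → ξ₁ = 583.8 kmol.
Yield of R: 3ξ₂ / 686 = 1.08 → ξ₂ = 247 kmol.
Outlet amounts (n = n₀ + Σ ν·ξ):
  Q: 686 − 1(583.8) = 102.2
  U: 0 + 1(583.8) − 1(247) = 336.8
  R: 0 + 3(247) = 740.9

337 kmol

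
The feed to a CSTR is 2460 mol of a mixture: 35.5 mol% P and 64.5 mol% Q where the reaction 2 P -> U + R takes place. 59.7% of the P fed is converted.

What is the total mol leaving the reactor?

2460 mol

P reacted = 0.597 × 873.3 = 521.4 mol; ν_P = −2, so ξ = 521.4/2 = 260.7 mol.
Outlet amounts (n = n₀ + ν ξ):
  P: 873.3 − 2(260.7) = 351.9
  U: 0 + 1(260.7) = 260.7
  R: 0 + 1(260.7) = 260.7
  Q: 1587 (inert)
Total out = 351.9 + 260.7 + 260.7 + 1587 = 2460 mol.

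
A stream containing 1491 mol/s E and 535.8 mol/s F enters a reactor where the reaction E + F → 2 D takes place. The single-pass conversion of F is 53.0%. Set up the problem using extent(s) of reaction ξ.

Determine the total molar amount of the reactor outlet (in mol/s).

F reacted = 0.53 × 535.8 = 284 mol/s; ν_F = −1, so ξ = 284/1 = 284 mol/s.
Outlet amounts (n = n₀ + ν ξ):
  E: 1491 − 1(284) = 1207
  F: 535.8 − 1(284) = 251.8
  D: 0 + 2(284) = 567.9
Total out = 1207 + 251.8 + 567.9 = 2027 mol/s.

2030 mol/s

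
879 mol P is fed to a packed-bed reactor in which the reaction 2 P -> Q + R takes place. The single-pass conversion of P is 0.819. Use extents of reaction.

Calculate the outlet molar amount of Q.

P reacted = 0.819 × 879 = 719.9 mol; ν_P = −2, so ξ = 719.9/2 = 360 mol.
Outlet amounts (n = n₀ + ν ξ):
  P: 879 − 2(360) = 159.1
  Q: 0 + 1(360) = 360
  R: 0 + 1(360) = 360

360 mol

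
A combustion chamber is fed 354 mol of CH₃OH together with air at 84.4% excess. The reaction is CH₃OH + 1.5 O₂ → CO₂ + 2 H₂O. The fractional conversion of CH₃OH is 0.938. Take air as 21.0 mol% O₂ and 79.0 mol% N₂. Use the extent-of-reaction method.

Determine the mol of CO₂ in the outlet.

332 mol

Stoichiometric O₂ = 1.5 × 354 = 531 mol; O₂ fed = 531 × 1.844 = 979.2 mol.
N₂ fed = 979.2 × 79/21 = 3684 mol.
Fuel reacted = 0.938 × 354 → ξ = 332.1 mol.
Outlet (n = n₀ + ν ξ):
  CH₃OH: 354 − 1(332.1) = 21.95
  O₂: 979.2 − 1.5(332.1) = 481.1
  N₂: 3684 (inert)
  CO₂: 0 + 1(332.1) = 332.1
  H₂O: 0 + 2(332.1) = 664.1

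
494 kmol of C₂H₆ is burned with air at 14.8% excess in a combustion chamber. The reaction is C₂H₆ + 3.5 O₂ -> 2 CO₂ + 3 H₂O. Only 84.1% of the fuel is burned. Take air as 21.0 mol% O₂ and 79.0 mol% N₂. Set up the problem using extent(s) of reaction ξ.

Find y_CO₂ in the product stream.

0.0818

Stoichiometric O₂ = 3.5 × 494 = 1729 kmol; O₂ fed = 1729 × 1.148 = 1985 kmol.
N₂ fed = 1985 × 79/21 = 7467 kmol.
Fuel reacted = 0.841 × 494 → ξ = 415.5 kmol.
Outlet (n = n₀ + ν ξ):
  C₂H₆: 494 − 1(415.5) = 78.55
  O₂: 1985 − 3.5(415.5) = 530.8
  N₂: 7467 (inert)
  CO₂: 0 + 2(415.5) = 830.9
  H₂O: 0 + 3(415.5) = 1246
Total out = 10150 kmol; y_CO₂ = 830.9 / 10150 = 0.08183.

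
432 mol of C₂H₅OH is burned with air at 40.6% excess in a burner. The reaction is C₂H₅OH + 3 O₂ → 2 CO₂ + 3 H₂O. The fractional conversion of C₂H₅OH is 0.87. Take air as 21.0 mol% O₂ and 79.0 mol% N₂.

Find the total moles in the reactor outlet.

Stoichiometric O₂ = 3 × 432 = 1296 mol; O₂ fed = 1296 × 1.406 = 1822 mol.
N₂ fed = 1822 × 79/21 = 6855 mol.
Fuel reacted = 0.87 × 432 → ξ = 375.8 mol.
Outlet (n = n₀ + ν ξ):
  C₂H₅OH: 432 − 1(375.8) = 56.16
  O₂: 1822 − 3(375.8) = 694.7
  N₂: 6855 (inert)
  CO₂: 0 + 2(375.8) = 751.7
  H₂O: 0 + 3(375.8) = 1128
Total out = 56.16 + 694.7 + 6855 + 751.7 + 1128 = 9485 mol.

9480 mol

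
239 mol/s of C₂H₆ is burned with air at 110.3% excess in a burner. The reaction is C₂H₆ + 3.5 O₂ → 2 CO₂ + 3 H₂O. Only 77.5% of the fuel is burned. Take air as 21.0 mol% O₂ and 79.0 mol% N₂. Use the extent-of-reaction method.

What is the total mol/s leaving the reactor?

8710 mol/s

Stoichiometric O₂ = 3.5 × 239 = 836.5 mol/s; O₂ fed = 836.5 × 2.103 = 1759 mol/s.
N₂ fed = 1759 × 79/21 = 6618 mol/s.
Fuel reacted = 0.775 × 239 → ξ = 185.2 mol/s.
Outlet (n = n₀ + ν ξ):
  C₂H₆: 239 − 1(185.2) = 53.78
  O₂: 1759 − 3.5(185.2) = 1111
  N₂: 6618 (inert)
  CO₂: 0 + 2(185.2) = 370.4
  H₂O: 0 + 3(185.2) = 555.7
Total out = 53.78 + 1111 + 6618 + 370.4 + 555.7 = 8709 mol/s.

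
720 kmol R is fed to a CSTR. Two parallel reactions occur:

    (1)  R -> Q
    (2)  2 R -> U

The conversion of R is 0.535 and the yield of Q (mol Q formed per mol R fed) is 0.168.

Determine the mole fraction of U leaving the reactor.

Yield of Q: 1ξ₁ / 720 = 0.168 → ξ₁ = 121 kmol.
Conversion of R: 1ξ₁ + 2ξ₂ = 0.535 × 720 = 385.2 → ξ₂ = 132.1 kmol.
Outlet amounts (n = n₀ + Σ ν·ξ):
  R: 720 − 1(121) − 2(132.1) = 334.8
  Q: 0 + 1(121) = 121
  U: 0 + 1(132.1) = 132.1
Total out = 587.9 kmol; y_U = 132.1 / 587.9 = 0.2247.

0.225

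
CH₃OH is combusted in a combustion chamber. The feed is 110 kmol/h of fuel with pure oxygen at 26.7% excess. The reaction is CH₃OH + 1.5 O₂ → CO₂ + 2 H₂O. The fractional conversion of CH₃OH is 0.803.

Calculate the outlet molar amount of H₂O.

Stoichiometric O₂ = 1.5 × 110 = 165 kmol/h; O₂ fed = 165 × 1.267 = 209.1 kmol/h.
Fuel reacted = 0.803 × 110 → ξ = 88.33 kmol/h.
Outlet (n = n₀ + ν ξ):
  CH₃OH: 110 − 1(88.33) = 21.67
  O₂: 209.1 − 1.5(88.33) = 76.56
  CO₂: 0 + 1(88.33) = 88.33
  H₂O: 0 + 2(88.33) = 176.7

177 kmol/h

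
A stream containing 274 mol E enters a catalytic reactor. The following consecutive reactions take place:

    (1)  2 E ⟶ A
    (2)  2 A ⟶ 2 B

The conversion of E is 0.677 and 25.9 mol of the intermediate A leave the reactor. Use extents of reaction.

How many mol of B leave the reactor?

Conversion of E: E consumed = 2ξ₁ = 0.677 × 274 → ξ₁ = 92.75 mol.
A balance: n_A = 0 + 1ξ₁ − 2ξ₂ = 25.9 → ξ₂ = (1·92.75 − 25.9)/2 = 33.42 mol.
Outlet amounts (n = n₀ + Σ ν·ξ):
  E: 274 − 2(92.75) = 88.5
  A: 0 + 1(92.75) − 2(33.42) = 25.9
  B: 0 + 2(33.42) = 66.85

66.8 mol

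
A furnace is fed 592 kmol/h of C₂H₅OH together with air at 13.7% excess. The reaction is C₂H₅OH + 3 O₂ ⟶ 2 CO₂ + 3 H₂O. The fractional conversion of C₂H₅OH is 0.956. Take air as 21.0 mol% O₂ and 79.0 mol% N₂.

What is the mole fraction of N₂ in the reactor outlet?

0.705

Stoichiometric O₂ = 3 × 592 = 1776 kmol/h; O₂ fed = 1776 × 1.137 = 2019 kmol/h.
N₂ fed = 2019 × 79/21 = 7596 kmol/h.
Fuel reacted = 0.956 × 592 → ξ = 566 kmol/h.
Outlet (n = n₀ + ν ξ):
  C₂H₅OH: 592 − 1(566) = 26.05
  O₂: 2019 − 3(566) = 321.5
  N₂: 7596 (inert)
  CO₂: 0 + 2(566) = 1132
  H₂O: 0 + 3(566) = 1698
Total out = 10770 kmol/h; y_N₂ = 7596 / 10770 = 0.7051.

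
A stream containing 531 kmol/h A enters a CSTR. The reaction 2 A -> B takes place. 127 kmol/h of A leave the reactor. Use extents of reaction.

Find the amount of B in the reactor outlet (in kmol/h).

202 kmol/h

For A: n = n₀ − 2ξ → 127 = 531 − 2ξ, giving ξ = 202 kmol/h.
Outlet amounts (n = n₀ + ν ξ):
  A: 531 − 2(202) = 127
  B: 0 + 1(202) = 202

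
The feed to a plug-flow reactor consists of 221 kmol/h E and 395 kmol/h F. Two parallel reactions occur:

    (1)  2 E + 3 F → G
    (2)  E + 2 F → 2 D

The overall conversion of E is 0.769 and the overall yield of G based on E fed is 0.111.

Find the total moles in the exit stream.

Yield of G: 1ξ₁ / 221 = 0.111 → ξ₁ = 24.53 kmol/h.
Conversion of E: 2ξ₁ + 1ξ₂ = 0.769 × 221 = 169.9 → ξ₂ = 120.9 kmol/h.
Outlet amounts (n = n₀ + Σ ν·ξ):
  E: 221 − 2(24.53) − 1(120.9) = 51.05
  F: 395 − 3(24.53) − 2(120.9) = 79.63
  G: 0 + 1(24.53) = 24.53
  D: 0 + 2(120.9) = 241.8
Total out = 51.05 + 79.63 + 24.53 + 241.8 = 397 kmol/h.

397 kmol/h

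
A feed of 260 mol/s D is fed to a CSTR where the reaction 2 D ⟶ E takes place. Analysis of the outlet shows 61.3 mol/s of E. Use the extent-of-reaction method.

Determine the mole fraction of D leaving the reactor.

0.691

For E: n = n₀ + 1ξ → 61.3 = 0 + 1ξ, giving ξ = 61.3 mol/s.
Outlet amounts (n = n₀ + ν ξ):
  D: 260 − 2(61.3) = 137.4
  E: 0 + 1(61.3) = 61.3
Total out = 198.7 mol/s; y_D = 137.4 / 198.7 = 0.6915.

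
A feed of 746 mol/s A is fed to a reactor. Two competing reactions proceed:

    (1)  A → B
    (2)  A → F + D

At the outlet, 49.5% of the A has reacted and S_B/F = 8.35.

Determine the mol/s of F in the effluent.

39.5 mol/s

Conversion of A: A consumed = 0.495 × 746 = 369.3 mol/s = 1ξ₁ + 1ξ₂.
Selectivity: 1ξ₁ / (1ξ₂) = 8.35 → ξ₁ = 8.35 ξ₂.
Substitute: (1·8.35 + 1) ξ₂ = 369.3 → ξ₂ = 39.49 mol/s, ξ₁ = 329.8 mol/s.
Outlet amounts (n = n₀ + Σ ν·ξ):
  A: 746 − 1(329.8) − 1(39.49) = 376.7
  B: 0 + 1(329.8) = 329.8
  F: 0 + 1(39.49) = 39.49
  D: 0 + 1(39.49) = 39.49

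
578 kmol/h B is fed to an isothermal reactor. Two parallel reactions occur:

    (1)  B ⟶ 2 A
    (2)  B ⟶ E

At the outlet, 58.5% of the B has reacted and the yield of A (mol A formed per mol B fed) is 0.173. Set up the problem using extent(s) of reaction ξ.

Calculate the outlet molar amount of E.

Yield of A: 2ξ₁ / 578 = 0.173 → ξ₁ = 50 kmol/h.
Conversion of B: 1ξ₁ + 1ξ₂ = 0.585 × 578 = 338.1 → ξ₂ = 288.1 kmol/h.
Outlet amounts (n = n₀ + Σ ν·ξ):
  B: 578 − 1(50) − 1(288.1) = 239.9
  A: 0 + 2(50) = 99.99
  E: 0 + 1(288.1) = 288.1

288 kmol/h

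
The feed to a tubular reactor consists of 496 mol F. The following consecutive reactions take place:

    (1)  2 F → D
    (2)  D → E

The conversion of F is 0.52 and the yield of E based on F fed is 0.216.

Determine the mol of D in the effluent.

21.8 mol

Conversion of F: F consumed = 2ξ₁ = 0.52 × 496 → ξ₁ = 129 mol.
Yield of E: 1ξ₂ / 496 = 0.216 → ξ₂ = 107.1 mol.
Outlet amounts (n = n₀ + Σ ν·ξ):
  F: 496 − 2(129) = 238.1
  D: 0 + 1(129) − 1(107.1) = 21.82
  E: 0 + 1(107.1) = 107.1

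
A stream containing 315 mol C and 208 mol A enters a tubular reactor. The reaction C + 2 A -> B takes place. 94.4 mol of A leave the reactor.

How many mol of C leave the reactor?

For A: n = n₀ − 2ξ → 94.4 = 208 − 2ξ, giving ξ = 56.8 mol.
Outlet amounts (n = n₀ + ν ξ):
  C: 315 − 1(56.8) = 258.2
  A: 208 − 2(56.8) = 94.4
  B: 0 + 1(56.8) = 56.8

258 mol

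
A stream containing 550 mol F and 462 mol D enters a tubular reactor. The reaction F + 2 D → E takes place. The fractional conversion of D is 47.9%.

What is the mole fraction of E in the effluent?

0.14

D reacted = 0.479 × 462 = 221.3 mol; ν_D = −2, so ξ = 221.3/2 = 110.6 mol.
Outlet amounts (n = n₀ + ν ξ):
  F: 550 − 1(110.6) = 439.4
  D: 462 − 2(110.6) = 240.7
  E: 0 + 1(110.6) = 110.6
Total out = 790.7 mol; y_E = 110.6 / 790.7 = 0.1399.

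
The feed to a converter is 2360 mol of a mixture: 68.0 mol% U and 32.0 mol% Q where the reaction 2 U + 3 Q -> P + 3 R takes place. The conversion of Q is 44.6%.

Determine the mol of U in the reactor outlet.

1380 mol

Q reacted = 0.446 × 755.2 = 336.8 mol; ν_Q = −3, so ξ = 336.8/3 = 112.3 mol.
Outlet amounts (n = n₀ + ν ξ):
  U: 1605 − 2(112.3) = 1380
  Q: 755.2 − 3(112.3) = 418.4
  P: 0 + 1(112.3) = 112.3
  R: 0 + 3(112.3) = 336.8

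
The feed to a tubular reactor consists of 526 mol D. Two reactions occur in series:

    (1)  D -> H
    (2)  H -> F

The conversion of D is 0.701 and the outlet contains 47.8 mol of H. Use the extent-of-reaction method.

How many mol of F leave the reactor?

321 mol

Conversion of D: D consumed = 1ξ₁ = 0.701 × 526 → ξ₁ = 368.7 mol.
H balance: n_H = 0 + 1ξ₁ − 1ξ₂ = 47.8 → ξ₂ = (1·368.7 − 47.8)/1 = 320.9 mol.
Outlet amounts (n = n₀ + Σ ν·ξ):
  D: 526 − 1(368.7) = 157.3
  H: 0 + 1(368.7) − 1(320.9) = 47.8
  F: 0 + 1(320.9) = 320.9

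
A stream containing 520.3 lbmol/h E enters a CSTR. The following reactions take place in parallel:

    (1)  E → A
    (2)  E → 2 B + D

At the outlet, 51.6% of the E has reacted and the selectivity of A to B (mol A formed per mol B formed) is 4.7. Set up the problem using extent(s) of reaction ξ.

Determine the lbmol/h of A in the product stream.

Conversion of E: E consumed = 0.516 × 520.3 = 268.5 lbmol/h = 1ξ₁ + 1ξ₂.
Selectivity: 1ξ₁ / (2ξ₂) = 4.7 → ξ₁ = 9.4 ξ₂.
Substitute: (1·9.4 + 1) ξ₂ = 268.5 → ξ₂ = 25.81 lbmol/h, ξ₁ = 242.7 lbmol/h.
Outlet amounts (n = n₀ + Σ ν·ξ):
  E: 520.3 − 1(242.7) − 1(25.81) = 251.8
  A: 0 + 1(242.7) = 242.7
  B: 0 + 2(25.81) = 51.63
  D: 0 + 1(25.81) = 25.81

243 lbmol/h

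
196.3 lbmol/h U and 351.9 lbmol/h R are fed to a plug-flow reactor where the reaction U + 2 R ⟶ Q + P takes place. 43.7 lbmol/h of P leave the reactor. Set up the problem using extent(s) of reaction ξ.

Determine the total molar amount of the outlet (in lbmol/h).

504 lbmol/h

For P: n = n₀ + 1ξ → 43.7 = 0 + 1ξ, giving ξ = 43.7 lbmol/h.
Outlet amounts (n = n₀ + ν ξ):
  U: 196.3 − 1(43.7) = 152.6
  R: 351.9 − 2(43.7) = 264.5
  Q: 0 + 1(43.7) = 43.7
  P: 0 + 1(43.7) = 43.7
Total out = 152.6 + 264.5 + 43.7 + 43.7 = 504.5 lbmol/h.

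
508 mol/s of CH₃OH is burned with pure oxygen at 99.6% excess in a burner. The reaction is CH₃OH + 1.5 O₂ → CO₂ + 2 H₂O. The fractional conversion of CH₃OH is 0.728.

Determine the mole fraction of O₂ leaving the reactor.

0.436

Stoichiometric O₂ = 1.5 × 508 = 762 mol/s; O₂ fed = 762 × 1.996 = 1521 mol/s.
Fuel reacted = 0.728 × 508 → ξ = 369.8 mol/s.
Outlet (n = n₀ + ν ξ):
  CH₃OH: 508 − 1(369.8) = 138.2
  O₂: 1521 − 1.5(369.8) = 966.2
  CO₂: 0 + 1(369.8) = 369.8
  H₂O: 0 + 2(369.8) = 739.6
Total out = 2214 mol/s; y_O₂ = 966.2 / 2214 = 0.4364.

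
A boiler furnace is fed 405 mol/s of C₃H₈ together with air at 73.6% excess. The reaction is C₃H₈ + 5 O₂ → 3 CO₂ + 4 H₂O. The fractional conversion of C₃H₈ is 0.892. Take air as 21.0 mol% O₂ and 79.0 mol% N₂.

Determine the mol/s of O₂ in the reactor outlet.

1710 mol/s

Stoichiometric O₂ = 5 × 405 = 2025 mol/s; O₂ fed = 2025 × 1.736 = 3515 mol/s.
N₂ fed = 3515 × 79/21 = 13220 mol/s.
Fuel reacted = 0.892 × 405 → ξ = 361.3 mol/s.
Outlet (n = n₀ + ν ξ):
  C₃H₈: 405 − 1(361.3) = 43.74
  O₂: 3515 − 5(361.3) = 1709
  N₂: 13220 (inert)
  CO₂: 0 + 3(361.3) = 1084
  H₂O: 0 + 4(361.3) = 1445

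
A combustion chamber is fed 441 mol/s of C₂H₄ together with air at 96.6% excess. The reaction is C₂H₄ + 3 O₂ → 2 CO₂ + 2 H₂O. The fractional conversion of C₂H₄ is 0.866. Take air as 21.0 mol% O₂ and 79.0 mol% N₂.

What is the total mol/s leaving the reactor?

12800 mol/s

Stoichiometric O₂ = 3 × 441 = 1323 mol/s; O₂ fed = 1323 × 1.966 = 2601 mol/s.
N₂ fed = 2601 × 79/21 = 9785 mol/s.
Fuel reacted = 0.866 × 441 → ξ = 381.9 mol/s.
Outlet (n = n₀ + ν ξ):
  C₂H₄: 441 − 1(381.9) = 59.09
  O₂: 2601 − 3(381.9) = 1455
  N₂: 9785 (inert)
  CO₂: 0 + 2(381.9) = 763.8
  H₂O: 0 + 2(381.9) = 763.8
Total out = 59.09 + 1455 + 9785 + 763.8 + 763.8 = 12830 mol/s.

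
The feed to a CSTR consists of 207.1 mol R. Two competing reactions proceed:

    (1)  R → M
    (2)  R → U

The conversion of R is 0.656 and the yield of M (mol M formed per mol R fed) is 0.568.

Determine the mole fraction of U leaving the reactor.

Yield of M: 1ξ₁ / 207.1 = 0.568 → ξ₁ = 117.6 mol.
Conversion of R: 1ξ₁ + 1ξ₂ = 0.656 × 207.1 = 135.9 → ξ₂ = 18.22 mol.
Outlet amounts (n = n₀ + Σ ν·ξ):
  R: 207.1 − 1(117.6) − 1(18.22) = 71.24
  M: 0 + 1(117.6) = 117.6
  U: 0 + 1(18.22) = 18.22
Total out = 207.1 mol; y_U = 18.22 / 207.1 = 0.088.

0.088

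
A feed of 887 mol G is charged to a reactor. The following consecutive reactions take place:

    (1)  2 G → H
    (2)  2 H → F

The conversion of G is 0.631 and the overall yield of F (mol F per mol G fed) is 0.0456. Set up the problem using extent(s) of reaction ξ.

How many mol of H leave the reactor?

199 mol

Conversion of G: G consumed = 2ξ₁ = 0.631 × 887 → ξ₁ = 279.8 mol.
Yield of F: 1ξ₂ / 887 = 0.0456 → ξ₂ = 40.45 mol.
Outlet amounts (n = n₀ + Σ ν·ξ):
  G: 887 − 2(279.8) = 327.3
  H: 0 + 1(279.8) − 2(40.45) = 199
  F: 0 + 1(40.45) = 40.45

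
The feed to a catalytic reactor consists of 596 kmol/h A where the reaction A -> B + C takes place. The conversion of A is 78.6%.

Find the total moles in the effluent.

A reacted = 0.786 × 596 = 468.5 kmol/h; ν_A = −1, so ξ = 468.5/1 = 468.5 kmol/h.
Outlet amounts (n = n₀ + ν ξ):
  A: 596 − 1(468.5) = 127.5
  B: 0 + 1(468.5) = 468.5
  C: 0 + 1(468.5) = 468.5
Total out = 127.5 + 468.5 + 468.5 = 1064 kmol/h.

1060 kmol/h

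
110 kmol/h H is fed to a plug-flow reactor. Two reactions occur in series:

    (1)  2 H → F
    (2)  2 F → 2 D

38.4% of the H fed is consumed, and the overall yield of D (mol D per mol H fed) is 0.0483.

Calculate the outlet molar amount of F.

Conversion of H: H consumed = 2ξ₁ = 0.384 × 110 → ξ₁ = 21.12 kmol/h.
Yield of D: 2ξ₂ / 110 = 0.0483 → ξ₂ = 2.657 kmol/h.
Outlet amounts (n = n₀ + Σ ν·ξ):
  H: 110 − 2(21.12) = 67.76
  F: 0 + 1(21.12) − 2(2.657) = 15.81
  D: 0 + 2(2.657) = 5.313

15.8 kmol/h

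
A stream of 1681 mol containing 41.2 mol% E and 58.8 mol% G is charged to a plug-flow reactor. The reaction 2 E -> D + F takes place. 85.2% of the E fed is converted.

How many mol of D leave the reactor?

E reacted = 0.852 × 692.6 = 590.1 mol; ν_E = −2, so ξ = 590.1/2 = 295 mol.
Outlet amounts (n = n₀ + ν ξ):
  E: 692.6 − 2(295) = 102.5
  D: 0 + 1(295) = 295
  F: 0 + 1(295) = 295
  G: 988.4 (inert)

295 mol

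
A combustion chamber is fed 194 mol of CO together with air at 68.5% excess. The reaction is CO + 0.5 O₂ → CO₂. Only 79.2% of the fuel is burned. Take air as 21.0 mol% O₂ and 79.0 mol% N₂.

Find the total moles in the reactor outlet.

Stoichiometric O₂ = 0.5 × 194 = 97 mol; O₂ fed = 97 × 1.685 = 163.4 mol.
N₂ fed = 163.4 × 79/21 = 614.9 mol.
Fuel reacted = 0.792 × 194 → ξ = 153.6 mol.
Outlet (n = n₀ + ν ξ):
  CO: 194 − 1(153.6) = 40.35
  O₂: 163.4 − 0.5(153.6) = 86.62
  N₂: 614.9 (inert)
  CO₂: 0 + 1(153.6) = 153.6
Total out = 40.35 + 86.62 + 614.9 + 153.6 = 895.5 mol.

895 mol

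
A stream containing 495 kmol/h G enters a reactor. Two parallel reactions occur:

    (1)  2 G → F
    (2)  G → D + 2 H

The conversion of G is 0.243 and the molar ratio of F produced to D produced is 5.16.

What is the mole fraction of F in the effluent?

0.119

Conversion of G: G consumed = 0.243 × 495 = 120.3 kmol/h = 2ξ₁ + 1ξ₂.
Selectivity: 1ξ₁ / (1ξ₂) = 5.16 → ξ₁ = 5.16 ξ₂.
Substitute: (2·5.16 + 1) ξ₂ = 120.3 → ξ₂ = 10.63 kmol/h, ξ₁ = 54.83 kmol/h.
Outlet amounts (n = n₀ + Σ ν·ξ):
  G: 495 − 2(54.83) − 1(10.63) = 374.7
  F: 0 + 1(54.83) = 54.83
  D: 0 + 1(10.63) = 10.63
  H: 0 + 2(10.63) = 21.25
Total out = 461.4 kmol/h; y_F = 54.83 / 461.4 = 0.1188.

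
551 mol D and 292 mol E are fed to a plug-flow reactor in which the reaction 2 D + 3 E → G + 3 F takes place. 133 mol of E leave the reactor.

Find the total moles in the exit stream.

For E: n = n₀ − 3ξ → 133 = 292 − 3ξ, giving ξ = 53 mol.
Outlet amounts (n = n₀ + ν ξ):
  D: 551 − 2(53) = 445
  E: 292 − 3(53) = 133
  G: 0 + 1(53) = 53
  F: 0 + 3(53) = 159
Total out = 445 + 133 + 53 + 159 = 790 mol.

790 mol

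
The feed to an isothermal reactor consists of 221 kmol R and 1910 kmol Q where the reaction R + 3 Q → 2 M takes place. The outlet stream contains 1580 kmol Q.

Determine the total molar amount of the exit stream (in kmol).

1910 kmol

For Q: n = n₀ − 3ξ → 1580 = 1910 − 3ξ, giving ξ = 110 kmol.
Outlet amounts (n = n₀ + ν ξ):
  R: 221 − 1(110) = 111
  Q: 1910 − 3(110) = 1580
  M: 0 + 2(110) = 220
Total out = 111 + 1580 + 220 = 1911 kmol.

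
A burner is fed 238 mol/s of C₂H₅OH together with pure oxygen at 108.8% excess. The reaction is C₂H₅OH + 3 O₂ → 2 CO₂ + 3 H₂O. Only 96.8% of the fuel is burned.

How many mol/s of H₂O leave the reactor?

Stoichiometric O₂ = 3 × 238 = 714 mol/s; O₂ fed = 714 × 2.088 = 1491 mol/s.
Fuel reacted = 0.968 × 238 → ξ = 230.4 mol/s.
Outlet (n = n₀ + ν ξ):
  C₂H₅OH: 238 − 1(230.4) = 7.616
  O₂: 1491 − 3(230.4) = 799.7
  CO₂: 0 + 2(230.4) = 460.8
  H₂O: 0 + 3(230.4) = 691.2

691 mol/s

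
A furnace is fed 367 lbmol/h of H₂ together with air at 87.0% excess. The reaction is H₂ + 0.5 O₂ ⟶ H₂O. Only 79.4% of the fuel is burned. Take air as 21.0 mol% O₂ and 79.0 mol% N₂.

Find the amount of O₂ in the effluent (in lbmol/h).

Stoichiometric O₂ = 0.5 × 367 = 183.5 lbmol/h; O₂ fed = 183.5 × 1.870 = 343.1 lbmol/h.
N₂ fed = 343.1 × 79/21 = 1291 lbmol/h.
Fuel reacted = 0.794 × 367 → ξ = 291.4 lbmol/h.
Outlet (n = n₀ + ν ξ):
  H₂: 367 − 1(291.4) = 75.6
  O₂: 343.1 − 0.5(291.4) = 197.4
  N₂: 1291 (inert)
  H₂O: 0 + 1(291.4) = 291.4

197 lbmol/h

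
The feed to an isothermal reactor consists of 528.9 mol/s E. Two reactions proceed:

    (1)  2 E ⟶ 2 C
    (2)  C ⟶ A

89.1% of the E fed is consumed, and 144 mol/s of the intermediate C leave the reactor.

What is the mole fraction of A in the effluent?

Conversion of E: E consumed = 2ξ₁ = 0.891 × 528.9 → ξ₁ = 235.6 mol/s.
C balance: n_C = 0 + 2ξ₁ − 1ξ₂ = 144 → ξ₂ = (2·235.6 − 144)/1 = 327.2 mol/s.
Outlet amounts (n = n₀ + Σ ν·ξ):
  E: 528.9 − 2(235.6) = 57.65
  C: 0 + 2(235.6) − 1(327.2) = 144
  A: 0 + 1(327.2) = 327.2
Total out = 528.9 mol/s; y_A = 327.2 / 528.9 = 0.6187.

0.619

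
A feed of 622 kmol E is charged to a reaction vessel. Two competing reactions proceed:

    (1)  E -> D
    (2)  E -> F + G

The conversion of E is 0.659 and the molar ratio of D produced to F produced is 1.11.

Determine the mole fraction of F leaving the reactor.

Conversion of E: E consumed = 0.659 × 622 = 409.9 kmol = 1ξ₁ + 1ξ₂.
Selectivity: 1ξ₁ / (1ξ₂) = 1.11 → ξ₁ = 1.11 ξ₂.
Substitute: (1·1.11 + 1) ξ₂ = 409.9 → ξ₂ = 194.3 kmol, ξ₁ = 215.6 kmol.
Outlet amounts (n = n₀ + Σ ν·ξ):
  E: 622 − 1(215.6) − 1(194.3) = 212.1
  D: 0 + 1(215.6) = 215.6
  F: 0 + 1(194.3) = 194.3
  G: 0 + 1(194.3) = 194.3
Total out = 816.3 kmol; y_F = 194.3 / 816.3 = 0.238.

0.238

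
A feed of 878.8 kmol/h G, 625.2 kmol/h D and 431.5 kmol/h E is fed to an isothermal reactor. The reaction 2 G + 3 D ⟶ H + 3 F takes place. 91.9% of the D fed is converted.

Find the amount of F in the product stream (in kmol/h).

575 kmol/h

D reacted = 0.919 × 625.2 = 574.6 kmol/h; ν_D = −3, so ξ = 574.6/3 = 191.5 kmol/h.
Outlet amounts (n = n₀ + ν ξ):
  G: 878.8 − 2(191.5) = 495.8
  D: 625.2 − 3(191.5) = 50.64
  H: 0 + 1(191.5) = 191.5
  F: 0 + 3(191.5) = 574.6
  E: 431.5 (inert)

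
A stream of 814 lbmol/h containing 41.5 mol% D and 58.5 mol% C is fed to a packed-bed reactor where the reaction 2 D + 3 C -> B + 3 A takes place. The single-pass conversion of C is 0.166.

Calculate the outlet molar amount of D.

C reacted = 0.166 × 476.2 = 79.05 lbmol/h; ν_C = −3, so ξ = 79.05/3 = 26.35 lbmol/h.
Outlet amounts (n = n₀ + ν ξ):
  D: 337.8 − 2(26.35) = 285.1
  C: 476.2 − 3(26.35) = 397.1
  B: 0 + 1(26.35) = 26.35
  A: 0 + 3(26.35) = 79.05

285 lbmol/h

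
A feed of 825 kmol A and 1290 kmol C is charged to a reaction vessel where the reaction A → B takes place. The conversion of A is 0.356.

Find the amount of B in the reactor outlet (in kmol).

294 kmol

A reacted = 0.356 × 825 = 293.7 kmol; ν_A = −1, so ξ = 293.7/1 = 293.7 kmol.
Outlet amounts (n = n₀ + ν ξ):
  A: 825 − 1(293.7) = 531.3
  B: 0 + 1(293.7) = 293.7
  C: 1290 (inert)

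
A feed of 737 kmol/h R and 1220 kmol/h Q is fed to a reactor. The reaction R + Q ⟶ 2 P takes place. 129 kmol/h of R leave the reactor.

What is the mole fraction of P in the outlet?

0.621

For R: n = n₀ − 1ξ → 129 = 737 − 1ξ, giving ξ = 608 kmol/h.
Outlet amounts (n = n₀ + ν ξ):
  R: 737 − 1(608) = 129
  Q: 1220 − 1(608) = 612
  P: 0 + 2(608) = 1216
Total out = 1957 kmol/h; y_P = 1216 / 1957 = 0.6214.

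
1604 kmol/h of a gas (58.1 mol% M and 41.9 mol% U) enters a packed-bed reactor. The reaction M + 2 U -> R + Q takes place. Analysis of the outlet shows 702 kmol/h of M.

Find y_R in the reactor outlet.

For M: n = n₀ − 1ξ → 702 = 931.9 − 1ξ, giving ξ = 229.9 kmol/h.
Outlet amounts (n = n₀ + ν ξ):
  M: 931.9 − 1(229.9) = 702
  U: 672.1 − 2(229.9) = 212.2
  R: 0 + 1(229.9) = 229.9
  Q: 0 + 1(229.9) = 229.9
Total out = 1374 kmol/h; y_R = 229.9 / 1374 = 0.1673.

0.167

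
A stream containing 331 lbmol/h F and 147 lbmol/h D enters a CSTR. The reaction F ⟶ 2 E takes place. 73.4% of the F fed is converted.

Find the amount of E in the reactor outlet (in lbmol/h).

486 lbmol/h

F reacted = 0.734 × 331 = 243 lbmol/h; ν_F = −1, so ξ = 243/1 = 243 lbmol/h.
Outlet amounts (n = n₀ + ν ξ):
  F: 331 − 1(243) = 88.05
  E: 0 + 2(243) = 485.9
  D: 147 (inert)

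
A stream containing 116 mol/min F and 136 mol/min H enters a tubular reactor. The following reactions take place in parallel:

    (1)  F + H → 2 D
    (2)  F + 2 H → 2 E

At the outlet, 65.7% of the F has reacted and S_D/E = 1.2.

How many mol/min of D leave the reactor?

Conversion of F: F consumed = 0.657 × 116 = 76.21 mol/min = 1ξ₁ + 1ξ₂.
Selectivity: 2ξ₁ / (2ξ₂) = 1.2 → ξ₁ = 1.2 ξ₂.
Substitute: (1·1.2 + 1) ξ₂ = 76.21 → ξ₂ = 34.64 mol/min, ξ₁ = 41.57 mol/min.
Outlet amounts (n = n₀ + Σ ν·ξ):
  F: 116 − 1(41.57) − 1(34.64) = 39.79
  H: 136 − 1(41.57) − 2(34.64) = 25.15
  D: 0 + 2(41.57) = 83.14
  E: 0 + 2(34.64) = 69.28

83.1 mol/min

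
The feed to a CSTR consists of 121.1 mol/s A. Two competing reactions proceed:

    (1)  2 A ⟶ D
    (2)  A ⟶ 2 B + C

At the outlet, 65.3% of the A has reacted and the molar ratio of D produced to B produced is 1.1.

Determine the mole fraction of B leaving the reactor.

Conversion of A: A consumed = 0.653 × 121.1 = 79.08 mol/s = 2ξ₁ + 1ξ₂.
Selectivity: 1ξ₁ / (2ξ₂) = 1.1 → ξ₁ = 2.2 ξ₂.
Substitute: (2·2.2 + 1) ξ₂ = 79.08 → ξ₂ = 14.64 mol/s, ξ₁ = 32.22 mol/s.
Outlet amounts (n = n₀ + Σ ν·ξ):
  A: 121.1 − 2(32.22) − 1(14.64) = 42.02
  D: 0 + 1(32.22) = 32.22
  B: 0 + 2(14.64) = 29.29
  C: 0 + 1(14.64) = 14.64
Total out = 118.2 mol/s; y_B = 29.29 / 118.2 = 0.2478.

0.248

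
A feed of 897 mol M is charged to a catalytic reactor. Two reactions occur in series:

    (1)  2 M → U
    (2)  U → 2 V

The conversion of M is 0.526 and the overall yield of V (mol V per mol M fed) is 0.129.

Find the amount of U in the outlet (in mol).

178 mol

Conversion of M: M consumed = 2ξ₁ = 0.526 × 897 → ξ₁ = 235.9 mol.
Yield of V: 2ξ₂ / 897 = 0.129 → ξ₂ = 57.86 mol.
Outlet amounts (n = n₀ + Σ ν·ξ):
  M: 897 − 2(235.9) = 425.2
  U: 0 + 1(235.9) − 1(57.86) = 178.1
  V: 0 + 2(57.86) = 115.7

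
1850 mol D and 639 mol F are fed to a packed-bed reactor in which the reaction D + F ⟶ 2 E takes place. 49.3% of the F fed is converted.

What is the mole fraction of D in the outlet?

0.617

F reacted = 0.493 × 639 = 315 mol; ν_F = −1, so ξ = 315/1 = 315 mol.
Outlet amounts (n = n₀ + ν ξ):
  D: 1850 − 1(315) = 1535
  F: 639 − 1(315) = 324
  E: 0 + 2(315) = 630.1
Total out = 2489 mol; y_D = 1535 / 2489 = 0.6167.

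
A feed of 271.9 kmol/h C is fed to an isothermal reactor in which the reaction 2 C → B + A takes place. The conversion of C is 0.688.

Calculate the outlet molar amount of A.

C reacted = 0.688 × 271.9 = 187.1 kmol/h; ν_C = −2, so ξ = 187.1/2 = 93.53 kmol/h.
Outlet amounts (n = n₀ + ν ξ):
  C: 271.9 − 2(93.53) = 84.83
  B: 0 + 1(93.53) = 93.53
  A: 0 + 1(93.53) = 93.53

93.5 kmol/h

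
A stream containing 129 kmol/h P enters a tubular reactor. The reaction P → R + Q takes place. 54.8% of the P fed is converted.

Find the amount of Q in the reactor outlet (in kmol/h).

P reacted = 0.548 × 129 = 70.69 kmol/h; ν_P = −1, so ξ = 70.69/1 = 70.69 kmol/h.
Outlet amounts (n = n₀ + ν ξ):
  P: 129 − 1(70.69) = 58.31
  R: 0 + 1(70.69) = 70.69
  Q: 0 + 1(70.69) = 70.69

70.7 kmol/h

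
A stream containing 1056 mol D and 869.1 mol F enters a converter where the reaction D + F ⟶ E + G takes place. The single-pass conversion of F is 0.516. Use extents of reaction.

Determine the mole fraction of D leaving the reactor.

F reacted = 0.516 × 869.1 = 448.5 mol; ν_F = −1, so ξ = 448.5/1 = 448.5 mol.
Outlet amounts (n = n₀ + ν ξ):
  D: 1056 − 1(448.5) = 607.5
  F: 869.1 − 1(448.5) = 420.6
  E: 0 + 1(448.5) = 448.5
  G: 0 + 1(448.5) = 448.5
Total out = 1925 mol; y_D = 607.5 / 1925 = 0.3156.

0.316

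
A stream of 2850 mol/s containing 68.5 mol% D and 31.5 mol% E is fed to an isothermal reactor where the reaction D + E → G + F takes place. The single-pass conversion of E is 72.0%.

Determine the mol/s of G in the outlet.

E reacted = 0.72 × 897.8 = 646.4 mol/s; ν_E = −1, so ξ = 646.4/1 = 646.4 mol/s.
Outlet amounts (n = n₀ + ν ξ):
  D: 1952 − 1(646.4) = 1306
  E: 897.8 − 1(646.4) = 251.4
  G: 0 + 1(646.4) = 646.4
  F: 0 + 1(646.4) = 646.4

646 mol/s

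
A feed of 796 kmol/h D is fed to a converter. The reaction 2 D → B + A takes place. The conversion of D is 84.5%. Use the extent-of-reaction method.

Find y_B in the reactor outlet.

0.422

D reacted = 0.845 × 796 = 672.6 kmol/h; ν_D = −2, so ξ = 672.6/2 = 336.3 kmol/h.
Outlet amounts (n = n₀ + ν ξ):
  D: 796 − 2(336.3) = 123.4
  B: 0 + 1(336.3) = 336.3
  A: 0 + 1(336.3) = 336.3
Total out = 796 kmol/h; y_B = 336.3 / 796 = 0.4225.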